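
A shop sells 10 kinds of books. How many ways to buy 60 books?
C(60+10-1, 10-1) = C(69, 9) = 56672074888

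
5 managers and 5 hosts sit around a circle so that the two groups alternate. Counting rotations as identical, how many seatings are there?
Fix one of the managers: (5-1)! ways for the remaining managers, × 5! ways for the hosts = 24 × 120 = 2880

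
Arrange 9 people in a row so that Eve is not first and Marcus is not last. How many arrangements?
By inclusion-exclusion: 9! - 2×(9-1)! + (9-2)! = 362880 - 80640 + 5040 = 287280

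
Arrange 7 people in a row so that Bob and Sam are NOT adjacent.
Total - adjacent = 7! - (7-1)!×2 = 5040 - 1440 = 3600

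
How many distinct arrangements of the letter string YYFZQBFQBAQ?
11! / (2! × 1! × 2! × 1! × 3! × 2!) = 831600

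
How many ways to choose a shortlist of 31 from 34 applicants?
C(34,31) = 34!/(31!×3!) = 5984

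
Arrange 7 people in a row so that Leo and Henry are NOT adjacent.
Total - adjacent = 7! - (7-1)!×2 = 5040 - 1440 = 3600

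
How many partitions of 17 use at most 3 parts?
By conjugation, equals partitions of 17 into parts ≤ 3. Let r_j(i) = number of partitions of i into parts ≤ j, for i = 0..17. r_1(i) = 1 for all i; r_j(i) = r_{j-1}(i) + r_j(i-j). Rows j = 2..3: ≤2: 1 1 2 2 3 3 4 4 5 5 6 6 7 7 8 8 9 9; ≤3: 1 1 2 3 4 5 7 8 10 12 14 16 19 21 24 27 30 33. r_3(17) = 33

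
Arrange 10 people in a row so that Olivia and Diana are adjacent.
Treat as block: (10-1)! × 2! = 362880 × 2 = 725760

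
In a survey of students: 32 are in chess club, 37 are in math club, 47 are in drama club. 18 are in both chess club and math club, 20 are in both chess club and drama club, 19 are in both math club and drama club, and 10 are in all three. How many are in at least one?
|A∪B∪C| = 32+37+47-18-20-19+10 = 69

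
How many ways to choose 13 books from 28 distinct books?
C(28,13) = 28!/(13!×15!) = 37442160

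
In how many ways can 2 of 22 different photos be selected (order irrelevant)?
C(22,2) = 22!/(2!×20!) = 231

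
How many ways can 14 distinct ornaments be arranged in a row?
14! = 87178291200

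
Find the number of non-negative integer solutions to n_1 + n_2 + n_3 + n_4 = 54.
C(54+4-1, 4-1) = C(57, 3) = 29260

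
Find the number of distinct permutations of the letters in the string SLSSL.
5! / (2! × 3!) = 10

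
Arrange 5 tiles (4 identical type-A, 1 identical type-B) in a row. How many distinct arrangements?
5! / (4! × 1!) = 5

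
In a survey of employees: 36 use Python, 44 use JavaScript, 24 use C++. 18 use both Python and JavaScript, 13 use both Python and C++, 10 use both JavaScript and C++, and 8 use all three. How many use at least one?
|A∪B∪C| = 36+44+24-18-13-10+8 = 71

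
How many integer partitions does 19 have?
Pentagonal recurrence p(n) = p(n-1) + p(n-2) - p(n-5) - p(n-7) + p(n-12) + p(n-15) - ... gives p(0..18) = 1, 1, 2, 3, 5, 7, 11, 15, 22, 30, 42, 56, 77, 101, 135, 176, 231, 297, 385. p(19) = p(18) + p(17) - p(14) - p(12) + p(7) + p(4) = 385 + 297 - 135 - 77 + 15 + 5 = 490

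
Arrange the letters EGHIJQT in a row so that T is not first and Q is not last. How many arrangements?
By inclusion-exclusion: 7! - 2×(7-1)! + (7-2)! = 5040 - 1440 + 120 = 3720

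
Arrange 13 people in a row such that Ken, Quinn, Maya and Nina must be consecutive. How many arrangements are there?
Treat the 4 as one block: (13-4+1)! × 4! = 3628800 × 24 = 87091200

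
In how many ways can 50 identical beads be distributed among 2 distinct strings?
C(50+2-1, 2-1) = C(51, 1) = 51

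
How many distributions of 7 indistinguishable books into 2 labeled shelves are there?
C(7+2-1, 2-1) = C(8, 1) = 8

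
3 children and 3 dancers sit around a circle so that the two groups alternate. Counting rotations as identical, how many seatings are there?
Fix one of the children: (3-1)! ways for the remaining children, × 3! ways for the dancers = 2 × 6 = 12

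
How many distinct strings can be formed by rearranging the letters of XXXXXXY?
7! / (6! × 1!) = 7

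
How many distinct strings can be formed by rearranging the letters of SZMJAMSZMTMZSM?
14! / (3! × 1! × 5! × 1! × 1! × 3!) = 20180160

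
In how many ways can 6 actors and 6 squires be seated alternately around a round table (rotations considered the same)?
Fix one of the actors: (6-1)! ways for the remaining actors, × 6! ways for the squires = 120 × 720 = 86400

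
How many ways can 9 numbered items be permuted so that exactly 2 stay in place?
Choose the 2 fixed points C(9,2) = 36, derange the rest: !7 = Σ_{j=0}^{7} (-1)^j·7!/j! = 5040 - 5040 + 2520 - 840 + 210 - 42 + 7 - 1 = 1854. Product = 36 × 1854 = 66744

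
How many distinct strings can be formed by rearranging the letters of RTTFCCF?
7! / (2! × 1! × 2! × 2!) = 630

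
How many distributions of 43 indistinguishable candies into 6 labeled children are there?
C(43+6-1, 6-1) = C(48, 5) = 1712304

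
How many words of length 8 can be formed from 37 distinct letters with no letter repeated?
P(37,8) = 37!/(37-8)! = 1556675366400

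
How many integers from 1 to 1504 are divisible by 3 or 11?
⌊1504/3⌋ + ⌊1504/11⌋ - ⌊1504/33⌋ = 501 + 136 - 45 = 592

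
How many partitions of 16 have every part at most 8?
Let r_j(i) = number of partitions of i into parts ≤ j, for i = 0..16. r_1(i) = 1 for all i; r_j(i) = r_{j-1}(i) + r_j(i-j). Rows j = 2..8: ≤2: 1 1 2 2 3 3 4 4 5 5 6 6 7 7 8 8 9; ≤3: 1 1 2 3 4 5 7 8 10 12 14 16 19 21 24 27 30; ≤4: 1 1 2 3 5 6 9 11 15 18 23 27 34 39 47 54 64; ≤5: 1 1 2 3 5 7 10 13 18 23 30 37 47 57 70 84 101; ≤6: 1 1 2 3 5 7 11 14 20 26 35 44 58 71 90 110 136; ≤7: 1 1 2 3 5 7 11 15 21 28 38 49 65 82 105 131 164; ≤8: 1 1 2 3 5 7 11 15 22 29 40 52 70 89 116 146 186. r_8(16) = 186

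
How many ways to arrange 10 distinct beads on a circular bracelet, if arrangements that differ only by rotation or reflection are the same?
(10-1)!/2 = 362880/2 = 181440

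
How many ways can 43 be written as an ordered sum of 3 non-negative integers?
C(43+3-1, 3-1) = C(45, 2) = 990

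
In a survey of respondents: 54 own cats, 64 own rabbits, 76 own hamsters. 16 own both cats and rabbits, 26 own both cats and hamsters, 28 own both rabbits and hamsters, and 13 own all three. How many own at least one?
|A∪B∪C| = 54+64+76-16-26-28+13 = 137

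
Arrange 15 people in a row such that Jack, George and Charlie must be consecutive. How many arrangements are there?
Treat the 3 as one block: (15-3+1)! × 3! = 6227020800 × 6 = 37362124800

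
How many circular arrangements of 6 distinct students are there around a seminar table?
Circular: fix one position, arrange the rest. (6-1)! = 120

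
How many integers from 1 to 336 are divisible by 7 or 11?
⌊336/7⌋ + ⌊336/11⌋ - ⌊336/77⌋ = 48 + 30 - 4 = 74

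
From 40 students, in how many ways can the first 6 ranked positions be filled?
P(40,6) = 40!/(40-6)! = 2763633600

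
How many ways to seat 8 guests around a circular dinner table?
Circular: fix one position, arrange the rest. (8-1)! = 5040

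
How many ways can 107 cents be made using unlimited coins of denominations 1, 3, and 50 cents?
Coefficient of x^107 in 1/(1-x^1) · 1/(1-x^3) · 1/(1-x^50). Case on j = number of 50-cent coins (j = 0..2); remainder r = 107 - 50j is made from {1,3} in ⌊r/3⌋+1 ways. r = 107, 57, 7 → 36 + 20 + 3 = 59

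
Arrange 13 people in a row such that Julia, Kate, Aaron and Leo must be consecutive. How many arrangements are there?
Treat the 4 as one block: (13-4+1)! × 4! = 3628800 × 24 = 87091200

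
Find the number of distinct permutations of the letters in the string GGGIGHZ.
7! / (1! × 1! × 4! × 1!) = 210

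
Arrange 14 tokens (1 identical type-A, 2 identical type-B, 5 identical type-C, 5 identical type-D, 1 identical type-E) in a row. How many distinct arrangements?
14! / (1! × 2! × 5! × 5! × 1!) = 3027024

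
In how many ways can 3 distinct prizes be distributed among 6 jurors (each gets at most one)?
P(6,3) = 6!/(6-3)! = 120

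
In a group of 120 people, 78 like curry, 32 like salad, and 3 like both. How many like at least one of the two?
|A∪B| = |A| + |B| - |A∩B| = 78 + 32 - 3 = 107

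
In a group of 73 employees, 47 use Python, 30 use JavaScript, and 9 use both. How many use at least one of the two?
|A∪B| = |A| + |B| - |A∩B| = 47 + 30 - 9 = 68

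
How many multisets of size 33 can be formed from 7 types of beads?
C(33+7-1, 7-1) = C(39, 6) = 3262623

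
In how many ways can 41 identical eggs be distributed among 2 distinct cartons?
C(41+2-1, 2-1) = C(42, 1) = 42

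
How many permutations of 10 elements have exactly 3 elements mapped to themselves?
Choose the 3 fixed points C(10,3) = 120, derange the rest: !7 = Σ_{j=0}^{7} (-1)^j·7!/j! = 5040 - 5040 + 2520 - 840 + 210 - 42 + 7 - 1 = 1854. Product = 120 × 1854 = 222480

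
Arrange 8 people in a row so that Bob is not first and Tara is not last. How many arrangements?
By inclusion-exclusion: 8! - 2×(8-1)! + (8-2)! = 40320 - 10080 + 720 = 30960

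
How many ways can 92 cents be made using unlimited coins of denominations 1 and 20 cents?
Coefficient of x^92 in 1/(1-x^1) · 1/(1-x^20). Use j coins of 20 for j = 0..⌊92/20⌋ = 4, the rest in 1s: 4 + 1 = 5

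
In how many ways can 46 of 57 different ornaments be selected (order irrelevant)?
C(57,46) = 57!/(46!×11!) = 184509266760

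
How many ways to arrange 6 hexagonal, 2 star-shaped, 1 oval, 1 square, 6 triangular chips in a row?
16! / (6! × 2! × 1! × 1! × 6!) = 20180160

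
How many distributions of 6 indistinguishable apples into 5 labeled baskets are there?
C(6+5-1, 5-1) = C(10, 4) = 210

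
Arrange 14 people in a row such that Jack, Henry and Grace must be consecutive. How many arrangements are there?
Treat the 3 as one block: (14-3+1)! × 3! = 479001600 × 6 = 2874009600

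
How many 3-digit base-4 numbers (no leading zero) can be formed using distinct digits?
First digit: 3 choices (nonzero). Then descending: 3 × 3 × 2 = 18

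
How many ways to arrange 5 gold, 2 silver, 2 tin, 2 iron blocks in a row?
11! / (5! × 2! × 2! × 2!) = 41580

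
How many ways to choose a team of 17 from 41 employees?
C(41,17) = 41!/(17!×24!) = 151584480450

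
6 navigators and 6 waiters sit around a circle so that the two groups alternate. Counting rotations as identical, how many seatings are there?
Fix one of the navigators: (6-1)! ways for the remaining navigators, × 6! ways for the waiters = 120 × 720 = 86400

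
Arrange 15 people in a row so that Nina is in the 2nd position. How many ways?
Fix one position: (15-1)! = 87178291200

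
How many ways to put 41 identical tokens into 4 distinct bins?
C(41+4-1, 4-1) = C(44, 3) = 13244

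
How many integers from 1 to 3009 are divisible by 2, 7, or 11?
⌊3009/2⌋+⌊3009/7⌋+⌊3009/11⌋ - ⌊3009/14⌋-⌊3009/22⌋-⌊3009/77⌋ + ⌊3009/154⌋ = 1504+429+273 - 214-136-39 + 19 = 1836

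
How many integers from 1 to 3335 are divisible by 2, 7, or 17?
⌊3335/2⌋+⌊3335/7⌋+⌊3335/17⌋ - ⌊3335/14⌋-⌊3335/34⌋-⌊3335/119⌋ + ⌊3335/238⌋ = 1667+476+196 - 238-98-28 + 14 = 1989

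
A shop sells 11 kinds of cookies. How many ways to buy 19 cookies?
C(19+11-1, 11-1) = C(29, 10) = 20030010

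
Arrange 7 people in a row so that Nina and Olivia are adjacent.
Treat as block: (7-1)! × 2! = 720 × 2 = 1440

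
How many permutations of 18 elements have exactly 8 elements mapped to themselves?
Choose the 8 fixed points C(18,8) = 43758, derange the rest: !10 = Σ_{j=0}^{10} (-1)^j·10!/j! = 3628800 - 3628800 + 1814400 - 604800 + 151200 - 30240 + 5040 - 720 + 90 - 10 + 1 = 1334961. Product = 43758 × 1334961 = 58415223438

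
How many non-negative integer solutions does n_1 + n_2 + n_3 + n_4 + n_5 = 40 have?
C(40+5-1, 5-1) = C(44, 4) = 135751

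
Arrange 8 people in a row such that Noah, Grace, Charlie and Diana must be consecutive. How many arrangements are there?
Treat the 4 as one block: (8-4+1)! × 4! = 120 × 24 = 2880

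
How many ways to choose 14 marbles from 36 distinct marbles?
C(36,14) = 36!/(14!×22!) = 3796297200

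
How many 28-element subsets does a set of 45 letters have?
C(45,28) = 45!/(28!×17!) = 1103068603890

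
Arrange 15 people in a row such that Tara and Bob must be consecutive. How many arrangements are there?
Treat the 2 as one block: (15-2+1)! × 2! = 87178291200 × 2 = 174356582400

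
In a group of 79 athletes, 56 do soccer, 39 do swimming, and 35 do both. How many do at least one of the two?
|A∪B| = |A| + |B| - |A∩B| = 56 + 39 - 35 = 60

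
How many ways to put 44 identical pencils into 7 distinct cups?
C(44+7-1, 7-1) = C(50, 6) = 15890700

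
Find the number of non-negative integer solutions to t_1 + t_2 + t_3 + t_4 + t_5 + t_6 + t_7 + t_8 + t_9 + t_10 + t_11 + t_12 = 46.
C(46+12-1, 12-1) = C(57, 11) = 184509266760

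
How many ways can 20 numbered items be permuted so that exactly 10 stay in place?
Choose the 10 fixed points C(20,10) = 184756, derange the rest: !10 = Σ_{j=0}^{10} (-1)^j·10!/j! = 3628800 - 3628800 + 1814400 - 604800 + 151200 - 30240 + 5040 - 720 + 90 - 10 + 1 = 1334961. Product = 184756 × 1334961 = 246642054516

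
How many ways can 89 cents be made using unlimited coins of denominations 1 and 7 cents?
Coefficient of x^89 in 1/(1-x^1) · 1/(1-x^7). Use j coins of 7 for j = 0..⌊89/7⌋ = 12, the rest in 1s: 12 + 1 = 13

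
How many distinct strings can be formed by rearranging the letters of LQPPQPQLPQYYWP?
14! / (5! × 2! × 4! × 1! × 2!) = 7567560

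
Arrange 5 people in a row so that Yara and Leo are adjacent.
Treat as block: (5-1)! × 2! = 24 × 2 = 48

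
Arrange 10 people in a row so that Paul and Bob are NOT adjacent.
Total - adjacent = 10! - (10-1)!×2 = 3628800 - 725760 = 2903040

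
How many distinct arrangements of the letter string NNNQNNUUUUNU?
12! / (5! × 1! × 6!) = 5544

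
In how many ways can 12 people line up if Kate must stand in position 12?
Fix one position: (12-1)! = 39916800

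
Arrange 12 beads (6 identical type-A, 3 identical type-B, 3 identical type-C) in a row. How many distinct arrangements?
12! / (6! × 3! × 3!) = 18480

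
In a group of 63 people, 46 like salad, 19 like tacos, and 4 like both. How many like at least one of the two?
|A∪B| = |A| + |B| - |A∩B| = 46 + 19 - 4 = 61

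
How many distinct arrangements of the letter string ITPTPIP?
7! / (3! × 2! × 2!) = 210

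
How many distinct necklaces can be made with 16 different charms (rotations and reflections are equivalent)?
(16-1)!/2 = 1307674368000/2 = 653837184000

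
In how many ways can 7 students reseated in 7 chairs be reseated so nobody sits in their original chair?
!7 = Σ_{j=0}^{7} (-1)^j·7!/j! = 5040 - 5040 + 2520 - 840 + 210 - 42 + 7 - 1 = 1854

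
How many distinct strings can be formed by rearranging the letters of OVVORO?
6! / (2! × 3! × 1!) = 60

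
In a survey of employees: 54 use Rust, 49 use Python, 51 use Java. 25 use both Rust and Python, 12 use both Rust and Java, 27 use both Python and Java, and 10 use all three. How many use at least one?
|A∪B∪C| = 54+49+51-25-12-27+10 = 100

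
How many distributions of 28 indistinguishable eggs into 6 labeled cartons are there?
C(28+6-1, 6-1) = C(33, 5) = 237336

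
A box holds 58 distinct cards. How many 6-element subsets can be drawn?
C(58,6) = 58!/(6!×52!) = 40475358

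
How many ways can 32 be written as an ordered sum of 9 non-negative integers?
C(32+9-1, 9-1) = C(40, 8) = 76904685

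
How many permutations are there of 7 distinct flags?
7! = 5040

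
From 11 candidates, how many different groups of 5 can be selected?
C(11,5) = 11!/(5!×6!) = 462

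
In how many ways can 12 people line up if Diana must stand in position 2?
Fix one position: (12-1)! = 39916800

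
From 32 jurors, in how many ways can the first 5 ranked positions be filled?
P(32,5) = 32!/(32-5)! = 24165120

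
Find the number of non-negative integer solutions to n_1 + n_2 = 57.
C(57+2-1, 2-1) = C(58, 1) = 58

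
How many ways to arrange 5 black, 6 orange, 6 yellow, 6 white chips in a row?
23! / (5! × 6! × 6! × 6!) = 577185873264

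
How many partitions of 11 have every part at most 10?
Let r_j(i) = number of partitions of i into parts ≤ j, for i = 0..11. r_1(i) = 1 for all i; r_j(i) = r_{j-1}(i) + r_j(i-j). Rows j = 2..10: ≤2: 1 1 2 2 3 3 4 4 5 5 6 6; ≤3: 1 1 2 3 4 5 7 8 10 12 14 16; ≤4: 1 1 2 3 5 6 9 11 15 18 23 27; ≤5: 1 1 2 3 5 7 10 13 18 23 30 37; ≤6: 1 1 2 3 5 7 11 14 20 26 35 44; ≤7: 1 1 2 3 5 7 11 15 21 28 38 49; ≤8: 1 1 2 3 5 7 11 15 22 29 40 52; ≤9: 1 1 2 3 5 7 11 15 22 30 41 54; ≤10: 1 1 2 3 5 7 11 15 22 30 42 55. r_10(11) = 55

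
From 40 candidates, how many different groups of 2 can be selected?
C(40,2) = 40!/(2!×38!) = 780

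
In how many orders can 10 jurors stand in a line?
10! = 3628800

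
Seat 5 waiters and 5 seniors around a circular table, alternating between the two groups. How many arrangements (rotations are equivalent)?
Fix one of the waiters: (5-1)! ways for the remaining waiters, × 5! ways for the seniors = 24 × 120 = 2880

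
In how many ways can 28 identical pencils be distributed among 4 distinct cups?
C(28+4-1, 4-1) = C(31, 3) = 4495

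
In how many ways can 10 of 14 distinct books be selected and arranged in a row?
P(14,10) = 14!/(14-10)! = 3632428800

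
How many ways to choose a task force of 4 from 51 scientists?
C(51,4) = 51!/(4!×47!) = 249900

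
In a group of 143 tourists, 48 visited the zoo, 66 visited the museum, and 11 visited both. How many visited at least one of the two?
|A∪B| = |A| + |B| - |A∩B| = 48 + 66 - 11 = 103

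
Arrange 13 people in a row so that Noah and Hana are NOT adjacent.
Total - adjacent = 13! - (13-1)!×2 = 6227020800 - 958003200 = 5269017600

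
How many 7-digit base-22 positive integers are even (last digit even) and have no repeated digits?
Last∈{0,2,4,6,8,10,12,14,16,18,20}. Last=0: 39070080. Last nonzero: 10×20×P(20,5) = 372096000. Total = 411166080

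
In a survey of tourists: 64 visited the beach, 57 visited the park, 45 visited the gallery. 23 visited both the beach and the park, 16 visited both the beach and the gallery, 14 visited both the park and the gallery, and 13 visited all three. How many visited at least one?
|A∪B∪C| = 64+57+45-23-16-14+13 = 126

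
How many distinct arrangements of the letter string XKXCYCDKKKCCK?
13! / (1! × 4! × 1! × 2! × 5!) = 1081080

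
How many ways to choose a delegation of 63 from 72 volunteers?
C(72,63) = 72!/(63!×9!) = 85113005120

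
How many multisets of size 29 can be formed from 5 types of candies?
C(29+5-1, 5-1) = C(33, 4) = 40920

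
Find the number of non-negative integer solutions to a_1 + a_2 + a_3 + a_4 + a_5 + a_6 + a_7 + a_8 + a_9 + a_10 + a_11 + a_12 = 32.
C(32+12-1, 12-1) = C(43, 11) = 5752004349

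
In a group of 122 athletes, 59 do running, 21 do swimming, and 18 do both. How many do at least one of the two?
|A∪B| = |A| + |B| - |A∩B| = 59 + 21 - 18 = 62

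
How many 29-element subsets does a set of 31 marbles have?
C(31,29) = 31!/(29!×2!) = 465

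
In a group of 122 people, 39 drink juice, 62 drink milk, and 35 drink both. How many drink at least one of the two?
|A∪B| = |A| + |B| - |A∩B| = 39 + 62 - 35 = 66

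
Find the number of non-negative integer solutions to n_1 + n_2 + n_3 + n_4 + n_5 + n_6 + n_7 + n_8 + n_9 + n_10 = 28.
C(28+10-1, 10-1) = C(37, 9) = 124403620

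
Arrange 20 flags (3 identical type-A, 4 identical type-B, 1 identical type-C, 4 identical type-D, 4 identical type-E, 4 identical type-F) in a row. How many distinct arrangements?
20! / (3! × 4! × 1! × 4! × 4! × 4!) = 1222160940000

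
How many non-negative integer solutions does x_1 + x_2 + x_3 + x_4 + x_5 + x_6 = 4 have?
C(4+6-1, 6-1) = C(9, 5) = 126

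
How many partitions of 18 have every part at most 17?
Let r_j(i) = number of partitions of i into parts ≤ j, for i = 0..18. r_1(i) = 1 for all i; r_j(i) = r_{j-1}(i) + r_j(i-j). Rows j = 2..17: ≤2: 1 1 2 2 3 3 4 4 5 5 6 6 7 7 8 8 9 9 10; ≤3: 1 1 2 3 4 5 7 8 10 12 14 16 19 21 24 27 30 33 37; ≤4: 1 1 2 3 5 6 9 11 15 18 23 27 34 39 47 54 64 72 84; ≤5: 1 1 2 3 5 7 10 13 18 23 30 37 47 57 70 84 101 119 141; ≤6: 1 1 2 3 5 7 11 14 20 26 35 44 58 71 90 110 136 163 199; ≤7: 1 1 2 3 5 7 11 15 21 28 38 49 65 82 105 131 164 201 248; ≤8: 1 1 2 3 5 7 11 15 22 29 40 52 70 89 116 146 186 230 288; ≤9: 1 1 2 3 5 7 11 15 22 30 41 54 73 94 123 157 201 252 318; ≤10: 1 1 2 3 5 7 11 15 22 30 42 55 75 97 128 164 212 267 340; ≤11: 1 1 2 3 5 7 11 15 22 30 42 56 76 99 131 169 219 278 355; ≤12: 1 1 2 3 5 7 11 15 22 30 42 56 77 100 133 172 224 285 366; ≤13: 1 1 2 3 5 7 11 15 22 30 42 56 77 101 134 174 227 290 373; ≤14: 1 1 2 3 5 7 11 15 22 30 42 56 77 101 135 175 229 293 378; ≤15: 1 1 2 3 5 7 11 15 22 30 42 56 77 101 135 176 230 295 381; ≤16: 1 1 2 3 5 7 11 15 22 30 42 56 77 101 135 176 231 296 383; ≤17: 1 1 2 3 5 7 11 15 22 30 42 56 77 101 135 176 231 297 384. r_17(18) = 384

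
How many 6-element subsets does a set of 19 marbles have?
C(19,6) = 19!/(6!×13!) = 27132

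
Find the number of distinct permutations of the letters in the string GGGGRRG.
7! / (2! × 5!) = 21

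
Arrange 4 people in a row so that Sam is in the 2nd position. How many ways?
Fix one position: (4-1)! = 6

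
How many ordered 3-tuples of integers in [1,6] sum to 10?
Coefficient of x^10 in (x + x² + ... + x^6)^3. By inclusion-exclusion on dice exceeding 6: Σ_j (-1)^j C(3,j)·C(10-1-6j, 2) = C(3,0)·C(9,2) - C(3,1)·C(3,2) = 1·36 - 3·3 = 27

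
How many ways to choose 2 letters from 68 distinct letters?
C(68,2) = 68!/(2!×66!) = 2278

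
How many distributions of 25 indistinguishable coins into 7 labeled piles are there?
C(25+7-1, 7-1) = C(31, 6) = 736281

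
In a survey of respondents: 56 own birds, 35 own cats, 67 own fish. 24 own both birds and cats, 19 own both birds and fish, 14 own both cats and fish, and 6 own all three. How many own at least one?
|A∪B∪C| = 56+35+67-24-19-14+6 = 107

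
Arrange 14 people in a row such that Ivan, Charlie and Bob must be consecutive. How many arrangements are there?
Treat the 3 as one block: (14-3+1)! × 3! = 479001600 × 6 = 2874009600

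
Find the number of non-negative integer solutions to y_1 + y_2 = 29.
C(29+2-1, 2-1) = C(30, 1) = 30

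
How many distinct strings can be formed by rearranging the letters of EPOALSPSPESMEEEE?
16! / (1! × 3! × 1! × 1! × 6! × 3! × 1!) = 807206400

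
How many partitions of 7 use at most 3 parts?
By conjugation, equals partitions of 7 into parts ≤ 3. Let r_j(i) = number of partitions of i into parts ≤ j, for i = 0..7. r_1(i) = 1 for all i; r_j(i) = r_{j-1}(i) + r_j(i-j). Rows j = 2..3: ≤2: 1 1 2 2 3 3 4 4; ≤3: 1 1 2 3 4 5 7 8. r_3(7) = 8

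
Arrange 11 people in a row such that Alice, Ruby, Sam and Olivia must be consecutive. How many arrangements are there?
Treat the 4 as one block: (11-4+1)! × 4! = 40320 × 24 = 967680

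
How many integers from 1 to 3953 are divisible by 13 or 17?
⌊3953/13⌋ + ⌊3953/17⌋ - ⌊3953/221⌋ = 304 + 232 - 17 = 519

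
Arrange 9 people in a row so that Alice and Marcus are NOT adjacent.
Total - adjacent = 9! - (9-1)!×2 = 362880 - 80640 = 282240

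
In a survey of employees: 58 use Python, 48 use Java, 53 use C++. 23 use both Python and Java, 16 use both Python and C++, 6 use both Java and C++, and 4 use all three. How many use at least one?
|A∪B∪C| = 58+48+53-23-16-6+4 = 118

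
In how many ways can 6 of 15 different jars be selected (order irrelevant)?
C(15,6) = 15!/(6!×9!) = 5005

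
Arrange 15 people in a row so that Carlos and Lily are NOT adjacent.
Total - adjacent = 15! - (15-1)!×2 = 1307674368000 - 174356582400 = 1133317785600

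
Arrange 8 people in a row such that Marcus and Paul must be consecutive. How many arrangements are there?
Treat the 2 as one block: (8-2+1)! × 2! = 5040 × 2 = 10080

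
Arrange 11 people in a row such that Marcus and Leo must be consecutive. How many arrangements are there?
Treat the 2 as one block: (11-2+1)! × 2! = 3628800 × 2 = 7257600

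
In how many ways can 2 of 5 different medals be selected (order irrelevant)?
C(5,2) = 5!/(2!×3!) = 10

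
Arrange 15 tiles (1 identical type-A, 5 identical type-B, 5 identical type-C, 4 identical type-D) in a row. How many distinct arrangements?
15! / (1! × 5! × 5! × 4!) = 3783780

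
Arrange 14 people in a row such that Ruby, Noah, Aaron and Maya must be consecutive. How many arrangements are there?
Treat the 4 as one block: (14-4+1)! × 4! = 39916800 × 24 = 958003200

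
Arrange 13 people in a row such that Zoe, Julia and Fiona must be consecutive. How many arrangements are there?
Treat the 3 as one block: (13-3+1)! × 3! = 39916800 × 6 = 239500800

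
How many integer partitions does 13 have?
Pentagonal recurrence p(n) = p(n-1) + p(n-2) - p(n-5) - p(n-7) + p(n-12) + p(n-15) - ... gives p(0..12) = 1, 1, 2, 3, 5, 7, 11, 15, 22, 30, 42, 56, 77. p(13) = p(12) + p(11) - p(8) - p(6) + p(1) = 77 + 56 - 22 - 11 + 1 = 101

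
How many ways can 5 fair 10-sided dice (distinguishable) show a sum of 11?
Coefficient of x^11 in (x + x² + ... + x^10)^5. By inclusion-exclusion on dice exceeding 10: Σ_j (-1)^j C(5,j)·C(11-1-10j, 4) = C(5,0)·C(10,4) = 1·210 = 210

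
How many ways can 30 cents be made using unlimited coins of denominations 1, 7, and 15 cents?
Coefficient of x^30 in 1/(1-x^1) · 1/(1-x^7) · 1/(1-x^15). Case on j = number of 15-cent coins (j = 0..2); remainder r = 30 - 15j is made from {1,7} in ⌊r/7⌋+1 ways. r = 30, 15, 0 → 5 + 3 + 1 = 9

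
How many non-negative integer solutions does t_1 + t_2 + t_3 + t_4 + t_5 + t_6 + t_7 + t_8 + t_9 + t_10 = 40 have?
C(40+10-1, 10-1) = C(49, 9) = 2054455634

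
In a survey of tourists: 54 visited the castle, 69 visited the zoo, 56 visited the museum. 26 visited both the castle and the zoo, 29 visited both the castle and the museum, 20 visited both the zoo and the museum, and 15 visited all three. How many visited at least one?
|A∪B∪C| = 54+69+56-26-29-20+15 = 119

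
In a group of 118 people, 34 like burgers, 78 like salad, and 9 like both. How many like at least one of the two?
|A∪B| = |A| + |B| - |A∩B| = 34 + 78 - 9 = 103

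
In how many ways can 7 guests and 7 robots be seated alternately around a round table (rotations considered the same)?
Fix one of the guests: (7-1)! ways for the remaining guests, × 7! ways for the robots = 720 × 5040 = 3628800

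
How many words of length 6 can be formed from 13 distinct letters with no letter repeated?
P(13,6) = 13!/(13-6)! = 1235520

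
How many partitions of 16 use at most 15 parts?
By conjugation, equals partitions of 16 into parts ≤ 15. Let r_j(i) = number of partitions of i into parts ≤ j, for i = 0..16. r_1(i) = 1 for all i; r_j(i) = r_{j-1}(i) + r_j(i-j). Rows j = 2..15: ≤2: 1 1 2 2 3 3 4 4 5 5 6 6 7 7 8 8 9; ≤3: 1 1 2 3 4 5 7 8 10 12 14 16 19 21 24 27 30; ≤4: 1 1 2 3 5 6 9 11 15 18 23 27 34 39 47 54 64; ≤5: 1 1 2 3 5 7 10 13 18 23 30 37 47 57 70 84 101; ≤6: 1 1 2 3 5 7 11 14 20 26 35 44 58 71 90 110 136; ≤7: 1 1 2 3 5 7 11 15 21 28 38 49 65 82 105 131 164; ≤8: 1 1 2 3 5 7 11 15 22 29 40 52 70 89 116 146 186; ≤9: 1 1 2 3 5 7 11 15 22 30 41 54 73 94 123 157 201; ≤10: 1 1 2 3 5 7 11 15 22 30 42 55 75 97 128 164 212; ≤11: 1 1 2 3 5 7 11 15 22 30 42 56 76 99 131 169 219; ≤12: 1 1 2 3 5 7 11 15 22 30 42 56 77 100 133 172 224; ≤13: 1 1 2 3 5 7 11 15 22 30 42 56 77 101 134 174 227; ≤14: 1 1 2 3 5 7 11 15 22 30 42 56 77 101 135 175 229; ≤15: 1 1 2 3 5 7 11 15 22 30 42 56 77 101 135 176 230. r_15(16) = 230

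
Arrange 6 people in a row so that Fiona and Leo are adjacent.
Treat as block: (6-1)! × 2! = 120 × 2 = 240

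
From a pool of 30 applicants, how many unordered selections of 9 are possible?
C(30,9) = 30!/(9!×21!) = 14307150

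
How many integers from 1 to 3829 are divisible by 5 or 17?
⌊3829/5⌋ + ⌊3829/17⌋ - ⌊3829/85⌋ = 765 + 225 - 45 = 945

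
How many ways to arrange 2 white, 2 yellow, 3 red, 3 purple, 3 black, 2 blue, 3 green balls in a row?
18! / (2! × 2! × 3! × 3! × 3! × 2! × 3!) = 617512896000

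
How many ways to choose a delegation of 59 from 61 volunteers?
C(61,59) = 61!/(59!×2!) = 1830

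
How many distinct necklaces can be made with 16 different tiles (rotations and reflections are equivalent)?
(16-1)!/2 = 1307674368000/2 = 653837184000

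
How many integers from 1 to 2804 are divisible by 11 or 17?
⌊2804/11⌋ + ⌊2804/17⌋ - ⌊2804/187⌋ = 254 + 164 - 14 = 404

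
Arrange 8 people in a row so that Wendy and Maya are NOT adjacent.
Total - adjacent = 8! - (8-1)!×2 = 40320 - 10080 = 30240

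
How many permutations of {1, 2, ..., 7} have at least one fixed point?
Complement of the derangements. !7 = Σ_{j=0}^{7} (-1)^j·7!/j! = 5040 - 5040 + 2520 - 840 + 210 - 42 + 7 - 1 = 1854. 7! - !7 = 5040 - 1854 = 3186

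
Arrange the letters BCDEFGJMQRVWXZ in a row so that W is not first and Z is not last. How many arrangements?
By inclusion-exclusion: 14! - 2×(14-1)! + (14-2)! = 87178291200 - 12454041600 + 479001600 = 75203251200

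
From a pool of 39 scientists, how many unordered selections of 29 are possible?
C(39,29) = 39!/(29!×10!) = 635745396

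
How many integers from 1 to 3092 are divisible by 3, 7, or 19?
⌊3092/3⌋+⌊3092/7⌋+⌊3092/19⌋ - ⌊3092/21⌋-⌊3092/57⌋-⌊3092/133⌋ + ⌊3092/399⌋ = 1030+441+162 - 147-54-23 + 7 = 1416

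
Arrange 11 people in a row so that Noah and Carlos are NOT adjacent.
Total - adjacent = 11! - (11-1)!×2 = 39916800 - 7257600 = 32659200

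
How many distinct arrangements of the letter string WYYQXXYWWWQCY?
13! / (4! × 4! × 2! × 2! × 1!) = 2702700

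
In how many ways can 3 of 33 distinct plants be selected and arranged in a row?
P(33,3) = 33!/(33-3)! = 32736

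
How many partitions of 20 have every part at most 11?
Let r_j(i) = number of partitions of i into parts ≤ j, for i = 0..20. r_1(i) = 1 for all i; r_j(i) = r_{j-1}(i) + r_j(i-j). Rows j = 2..11: ≤2: 1 1 2 2 3 3 4 4 5 5 6 6 7 7 8 8 9 9 10 10 11; ≤3: 1 1 2 3 4 5 7 8 10 12 14 16 19 21 24 27 30 33 37 40 44; ≤4: 1 1 2 3 5 6 9 11 15 18 23 27 34 39 47 54 64 72 84 94 108; ≤5: 1 1 2 3 5 7 10 13 18 23 30 37 47 57 70 84 101 119 141 164 192; ≤6: 1 1 2 3 5 7 11 14 20 26 35 44 58 71 90 110 136 163 199 235 282; ≤7: 1 1 2 3 5 7 11 15 21 28 38 49 65 82 105 131 164 201 248 300 364; ≤8: 1 1 2 3 5 7 11 15 22 29 40 52 70 89 116 146 186 230 288 352 434; ≤9: 1 1 2 3 5 7 11 15 22 30 41 54 73 94 123 157 201 252 318 393 488; ≤10: 1 1 2 3 5 7 11 15 22 30 42 55 75 97 128 164 212 267 340 423 530; ≤11: 1 1 2 3 5 7 11 15 22 30 42 56 76 99 131 169 219 278 355 445 560. r_11(20) = 560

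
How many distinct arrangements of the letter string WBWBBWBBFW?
10! / (4! × 5! × 1!) = 1260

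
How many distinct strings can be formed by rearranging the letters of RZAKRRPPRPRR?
12! / (1! × 1! × 6! × 1! × 3!) = 110880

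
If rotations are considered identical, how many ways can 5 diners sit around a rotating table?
Circular: fix one position, arrange the rest. (5-1)! = 24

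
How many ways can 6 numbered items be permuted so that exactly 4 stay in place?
Choose the 4 fixed points C(6,4) = 15, derange the rest: !2 = Σ_{j=0}^{2} (-1)^j·2!/j! = 2 - 2 + 1 = 1. Product = 15 × 1 = 15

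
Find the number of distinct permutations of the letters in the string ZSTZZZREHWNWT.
13! / (1! × 1! × 2! × 4! × 1! × 1! × 2! × 1!) = 64864800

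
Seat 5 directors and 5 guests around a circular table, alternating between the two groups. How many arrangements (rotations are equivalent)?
Fix one of the directors: (5-1)! ways for the remaining directors, × 5! ways for the guests = 24 × 120 = 2880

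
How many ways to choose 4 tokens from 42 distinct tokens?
C(42,4) = 42!/(4!×38!) = 111930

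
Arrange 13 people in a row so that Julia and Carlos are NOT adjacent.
Total - adjacent = 13! - (13-1)!×2 = 6227020800 - 958003200 = 5269017600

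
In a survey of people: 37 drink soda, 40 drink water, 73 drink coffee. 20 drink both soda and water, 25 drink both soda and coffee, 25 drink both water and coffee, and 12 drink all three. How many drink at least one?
|A∪B∪C| = 37+40+73-20-25-25+12 = 92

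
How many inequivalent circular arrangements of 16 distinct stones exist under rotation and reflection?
(16-1)!/2 = 1307674368000/2 = 653837184000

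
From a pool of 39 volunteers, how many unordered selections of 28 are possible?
C(39,28) = 39!/(28!×11!) = 1676056044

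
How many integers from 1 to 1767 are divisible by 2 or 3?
⌊1767/2⌋ + ⌊1767/3⌋ - ⌊1767/6⌋ = 883 + 589 - 294 = 1178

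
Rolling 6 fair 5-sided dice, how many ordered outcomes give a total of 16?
Coefficient of x^16 in (x + x² + ... + x^5)^6. By inclusion-exclusion on dice exceeding 5: Σ_j (-1)^j C(6,j)·C(16-1-5j, 5) = C(6,0)·C(15,5) - C(6,1)·C(10,5) + C(6,2)·C(5,5) = 1·3003 - 6·252 + 15·1 = 1506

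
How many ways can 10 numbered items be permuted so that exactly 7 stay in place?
Choose the 7 fixed points C(10,7) = 120, derange the rest: !3 = Σ_{j=0}^{3} (-1)^j·3!/j! = 6 - 6 + 3 - 1 = 2. Product = 120 × 2 = 240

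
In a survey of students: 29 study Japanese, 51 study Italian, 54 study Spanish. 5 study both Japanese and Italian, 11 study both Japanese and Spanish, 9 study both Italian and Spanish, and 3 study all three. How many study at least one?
|A∪B∪C| = 29+51+54-5-11-9+3 = 112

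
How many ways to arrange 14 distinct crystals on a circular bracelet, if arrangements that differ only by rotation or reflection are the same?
(14-1)!/2 = 6227020800/2 = 3113510400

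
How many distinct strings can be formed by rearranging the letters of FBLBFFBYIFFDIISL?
16! / (5! × 1! × 2! × 3! × 3! × 1! × 1!) = 2421619200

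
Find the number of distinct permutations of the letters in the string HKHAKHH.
7! / (4! × 1! × 2!) = 105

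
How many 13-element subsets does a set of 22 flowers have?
C(22,13) = 22!/(13!×9!) = 497420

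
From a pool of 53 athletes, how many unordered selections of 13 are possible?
C(53,13) = 53!/(13!×40!) = 841392966470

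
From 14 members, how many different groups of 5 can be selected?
C(14,5) = 14!/(5!×9!) = 2002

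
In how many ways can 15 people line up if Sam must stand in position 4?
Fix one position: (15-1)! = 87178291200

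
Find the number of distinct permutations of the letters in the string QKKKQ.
5! / (3! × 2!) = 10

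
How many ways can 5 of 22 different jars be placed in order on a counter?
P(22,5) = 22!/(22-5)! = 3160080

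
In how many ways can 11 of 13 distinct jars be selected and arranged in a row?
P(13,11) = 13!/(13-11)! = 3113510400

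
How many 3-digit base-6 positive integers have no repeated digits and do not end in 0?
Last digit: 5 nonzero choices. First digit: 4 (nonzero, ≠last). Middle 1: P(4,1) = 4. Total = 80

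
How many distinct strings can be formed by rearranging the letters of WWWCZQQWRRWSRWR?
15! / (4! × 1! × 1! × 2! × 6! × 1!) = 37837800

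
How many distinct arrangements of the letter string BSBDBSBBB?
9! / (6! × 2! × 1!) = 252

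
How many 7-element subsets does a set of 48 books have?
C(48,7) = 48!/(7!×41!) = 73629072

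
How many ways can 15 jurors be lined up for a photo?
15! = 1307674368000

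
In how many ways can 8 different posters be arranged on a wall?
8! = 40320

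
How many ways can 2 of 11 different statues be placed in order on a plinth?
P(11,2) = 11!/(11-2)! = 110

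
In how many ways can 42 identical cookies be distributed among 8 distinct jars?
C(42+8-1, 8-1) = C(49, 7) = 85900584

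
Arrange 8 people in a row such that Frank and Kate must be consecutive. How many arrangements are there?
Treat the 2 as one block: (8-2+1)! × 2! = 5040 × 2 = 10080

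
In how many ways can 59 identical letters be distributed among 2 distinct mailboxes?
C(59+2-1, 2-1) = C(60, 1) = 60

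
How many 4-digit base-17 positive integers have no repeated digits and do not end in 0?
Last digit: 16 nonzero choices. First digit: 15 (nonzero, ≠last). Middle 2: P(15,2) = 210. Total = 50400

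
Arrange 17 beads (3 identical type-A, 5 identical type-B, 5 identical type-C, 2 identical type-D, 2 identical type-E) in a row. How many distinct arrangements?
17! / (3! × 5! × 5! × 2! × 2!) = 1029188160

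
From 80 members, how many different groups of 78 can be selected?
C(80,78) = 80!/(78!×2!) = 3160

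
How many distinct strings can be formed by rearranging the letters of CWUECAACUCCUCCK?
15! / (7! × 1! × 2! × 3! × 1! × 1!) = 21621600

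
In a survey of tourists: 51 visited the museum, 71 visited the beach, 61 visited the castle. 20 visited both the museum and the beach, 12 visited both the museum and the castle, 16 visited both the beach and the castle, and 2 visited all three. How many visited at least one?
|A∪B∪C| = 51+71+61-20-12-16+2 = 137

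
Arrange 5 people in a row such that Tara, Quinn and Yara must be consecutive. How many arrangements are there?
Treat the 3 as one block: (5-3+1)! × 3! = 6 × 6 = 36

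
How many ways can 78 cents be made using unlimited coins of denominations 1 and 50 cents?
Coefficient of x^78 in 1/(1-x^1) · 1/(1-x^50). Use j coins of 50 for j = 0..⌊78/50⌋ = 1, the rest in 1s: 1 + 1 = 2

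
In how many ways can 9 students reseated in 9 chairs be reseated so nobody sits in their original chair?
!9 = Σ_{j=0}^{9} (-1)^j·9!/j! = 362880 - 362880 + 181440 - 60480 + 15120 - 3024 + 504 - 72 + 9 - 1 = 133496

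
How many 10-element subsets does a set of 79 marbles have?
C(79,10) = 79!/(10!×69!) = 1440680596355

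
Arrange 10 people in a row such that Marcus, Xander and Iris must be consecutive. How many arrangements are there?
Treat the 3 as one block: (10-3+1)! × 3! = 40320 × 6 = 241920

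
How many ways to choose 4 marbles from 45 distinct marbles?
C(45,4) = 45!/(4!×41!) = 148995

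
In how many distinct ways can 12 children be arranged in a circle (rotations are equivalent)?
Circular: fix one position, arrange the rest. (12-1)! = 39916800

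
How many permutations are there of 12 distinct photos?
12! = 479001600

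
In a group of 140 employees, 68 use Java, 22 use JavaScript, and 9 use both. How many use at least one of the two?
|A∪B| = |A| + |B| - |A∩B| = 68 + 22 - 9 = 81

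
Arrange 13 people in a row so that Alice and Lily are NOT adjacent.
Total - adjacent = 13! - (13-1)!×2 = 6227020800 - 958003200 = 5269017600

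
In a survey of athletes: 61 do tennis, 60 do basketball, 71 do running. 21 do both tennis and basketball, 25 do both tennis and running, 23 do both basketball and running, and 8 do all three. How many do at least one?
|A∪B∪C| = 61+60+71-21-25-23+8 = 131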